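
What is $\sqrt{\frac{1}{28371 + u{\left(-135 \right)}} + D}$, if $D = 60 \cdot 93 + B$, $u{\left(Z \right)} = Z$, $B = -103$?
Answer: $\frac{\sqrt{1091664276807}}{14118} \approx 74.007$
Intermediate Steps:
$D = 5477$ ($D = 60 \cdot 93 - 103 = 5580 - 103 = 5477$)
$\sqrt{\frac{1}{28371 + u{\left(-135 \right)}} + D} = \sqrt{\frac{1}{28371 - 135} + 5477} = \sqrt{\frac{1}{28236} + 5477} = \sqrt{\frac{154648573}{28236}} = \frac{\sqrt{1091664276807}}{14118}$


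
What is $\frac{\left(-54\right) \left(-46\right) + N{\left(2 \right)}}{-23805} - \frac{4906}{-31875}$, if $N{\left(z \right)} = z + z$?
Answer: $\frac{2498822}{50585625} \approx 0.049398$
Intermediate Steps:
$N{\left(z \right)} = 2 z$
$\frac{\left(-54\right) \left(-46\right) + N{\left(2 \right)}}{-23805} - \frac{4906}{-31875} = \frac{\left(-54\right) \left(-46\right) + 2 \cdot 2}{-23805} - \frac{4906}{-31875} = \left(2484 + 4\right) \left(- \frac{1}{23805}\right) - - \frac{4906}{31875} = 2488 \left(- \frac{1}{23805}\right) + \frac{4906}{31875} = - \frac{2488}{23805} + \frac{4906}{31875} = \frac{2498822}{50585625}$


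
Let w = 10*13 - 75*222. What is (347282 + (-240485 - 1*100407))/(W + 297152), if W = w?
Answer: 1065/46772 ≈ 0.022770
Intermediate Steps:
w = -16520 (w = 130 - 16650 = -16520)
W = -16520
(347282 + (-240485 - 1*100407))/(W + 297152) = (347282 + (-240485 - 1*100407))/(-16520 + 297152) = (347282 + (-240485 - 100407))/280632 = (347282 - 340892)*(1/280632) = 6390*(1/280632) = 1065/46772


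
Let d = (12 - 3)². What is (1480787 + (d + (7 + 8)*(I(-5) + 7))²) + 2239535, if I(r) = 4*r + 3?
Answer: 3725083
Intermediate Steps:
I(r) = 3 + 4*r
d = 81 (d = 9² = 81)
(1480787 + (d + (7 + 8)*(I(-5) + 7))²) + 2239535 = (1480787 + (81 + (7 + 8)*((3 + 4*(-5)) + 7))²) + 2239535 = (1480787 + (81 + 15*((3 - 20) + 7))²) + 2239535 = (1480787 + (81 + 15*(-17 + 7))²) + 2239535 = (1480787 + (81 + 15*(-10))²) + 2239535 = (1480787 + (81 - 150)²) + 2239535 = (1480787 + (-69)²) + 2239535 = (1480787 + 4761) + 2239535 = 1485548 + 2239535 = 3725083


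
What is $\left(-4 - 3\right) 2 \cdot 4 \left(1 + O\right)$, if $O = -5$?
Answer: $224$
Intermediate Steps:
$\left(-4 - 3\right) 2 \cdot 4 \left(1 + O\right) = \left(-4 - 3\right) 2 \cdot 4 \left(1 - 5\right) = \left(-7\right) 2 \cdot 4 \left(-4\right) = \left(-14\right) \left(-16\right) = 224$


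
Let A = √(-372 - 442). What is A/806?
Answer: I*√814/806 ≈ 0.035398*I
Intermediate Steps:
A = I*√814 (A = √(-814) = I*√814 ≈ 28.531*I)
A/806 = (I*√814)/806 = (I*√814)*(1/806) = I*√814/806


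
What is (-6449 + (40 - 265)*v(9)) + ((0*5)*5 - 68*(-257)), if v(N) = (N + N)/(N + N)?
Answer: 10802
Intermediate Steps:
v(N) = 1 (v(N) = (2*N)/((2*N)) = (2*N)*(1/(2*N)) = 1)
(-6449 + (40 - 265)*v(9)) + ((0*5)*5 - 68*(-257)) = (-6449 + (40 - 265)*1) + ((0*5)*5 - 68*(-257)) = (-6449 - 225*1) + (0*5 + 17476) = (-6449 - 225) + (0 + 17476) = -6674 + 17476 = 10802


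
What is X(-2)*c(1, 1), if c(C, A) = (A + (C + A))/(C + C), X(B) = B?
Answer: -3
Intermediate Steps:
c(C, A) = (C + 2*A)/(2*C) (c(C, A) = (A + (A + C))/((2*C)) = (C + 2*A)*(1/(2*C)) = (C + 2*A)/(2*C))
X(-2)*c(1, 1) = -2*(1 + (½)*1)/1 = -2*(1 + ½) = -2*3/2 = -3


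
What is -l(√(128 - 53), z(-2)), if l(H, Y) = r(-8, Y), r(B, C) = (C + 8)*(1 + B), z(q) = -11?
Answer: -21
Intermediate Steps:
r(B, C) = (1 + B)*(8 + C) (r(B, C) = (8 + C)*(1 + B) = (1 + B)*(8 + C))
l(H, Y) = -56 - 7*Y (l(H, Y) = 8 + Y + 8*(-8) - 8*Y = 8 + Y - 64 - 8*Y = -56 - 7*Y)
-l(√(128 - 53), z(-2)) = -(-56 - 7*(-11)) = -(-56 + 77) = -1*21 = -21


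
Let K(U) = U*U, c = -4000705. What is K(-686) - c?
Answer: 4471301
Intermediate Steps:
K(U) = U²
K(-686) - c = (-686)² - 1*(-4000705) = 470596 + 4000705 = 4471301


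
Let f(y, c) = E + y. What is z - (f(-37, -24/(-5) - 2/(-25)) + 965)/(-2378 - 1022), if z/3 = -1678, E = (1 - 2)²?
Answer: -17114671/3400 ≈ -5033.7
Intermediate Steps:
E = 1 (E = (-1)² = 1)
f(y, c) = 1 + y
z = -5034 (z = 3*(-1678) = -5034)
z - (f(-37, -24/(-5) - 2/(-25)) + 965)/(-2378 - 1022) = -5034 - ((1 - 37) + 965)/(-2378 - 1022) = -5034 - (-36 + 965)/(-3400) = -5034 - 929*(-1)/3400 = -5034 - 1*(-929/3400) = -5034 + 929/3400 = -17114671/3400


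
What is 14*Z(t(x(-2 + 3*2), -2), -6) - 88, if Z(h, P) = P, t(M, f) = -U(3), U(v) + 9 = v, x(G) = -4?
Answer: -172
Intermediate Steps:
U(v) = -9 + v
t(M, f) = 6 (t(M, f) = -(-9 + 3) = -1*(-6) = 6)
14*Z(t(x(-2 + 3*2), -2), -6) - 88 = 14*(-6) - 88 = -84 - 88 = -172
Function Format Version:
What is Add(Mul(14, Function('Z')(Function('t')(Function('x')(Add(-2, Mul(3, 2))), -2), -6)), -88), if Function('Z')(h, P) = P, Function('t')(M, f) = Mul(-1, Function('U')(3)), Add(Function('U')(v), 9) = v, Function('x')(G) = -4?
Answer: -172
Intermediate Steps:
Function('U')(v) = Add(-9, v)
Function('t')(M, f) = 6 (Function('t')(M, f) = Mul(-1, Add(-9, 3)) = Mul(-1, -6) = 6)
Add(Mul(14, Function('Z')(Function('t')(Function('x')(Add(-2, Mul(3, 2))), -2), -6)), -88) = Add(Mul(14, -6), -88) = Add(-84, -88) = -172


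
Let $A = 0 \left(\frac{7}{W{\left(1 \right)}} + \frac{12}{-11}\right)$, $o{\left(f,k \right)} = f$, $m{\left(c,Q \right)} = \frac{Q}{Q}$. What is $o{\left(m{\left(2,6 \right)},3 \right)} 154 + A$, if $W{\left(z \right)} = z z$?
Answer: $154$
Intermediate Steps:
$m{\left(c,Q \right)} = 1$
$W{\left(z \right)} = z^{2}$
$A = 0$ ($A = 0 \left(\frac{7}{1^{2}} + \frac{12}{-11}\right) = 0 \left(\frac{7}{1} + 12 \left(- \frac{1}{11}\right)\right) = 0 \left(7 \cdot 1 - \frac{12}{11}\right) = 0 \left(7 - \frac{12}{11}\right) = 0 \cdot \frac{65}{11} = 0$)
$o{\left(m{\left(2,6 \right)},3 \right)} 154 + A = 1 \cdot 154 + 0 = 154 + 0 = 154$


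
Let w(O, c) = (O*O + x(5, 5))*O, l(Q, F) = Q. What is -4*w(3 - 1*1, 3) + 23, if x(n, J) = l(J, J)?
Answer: -49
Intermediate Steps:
x(n, J) = J
w(O, c) = O*(5 + O²) (w(O, c) = (O*O + 5)*O = (O² + 5)*O = (5 + O²)*O = O*(5 + O²))
-4*w(3 - 1*1, 3) + 23 = -4*(3 - 1*1)*(5 + (3 - 1*1)²) + 23 = -4*(3 - 1)*(5 + (3 - 1)²) + 23 = -8*(5 + 2²) + 23 = -8*(5 + 4) + 23 = -8*9 + 23 = -4*18 + 23 = -72 + 23 = -49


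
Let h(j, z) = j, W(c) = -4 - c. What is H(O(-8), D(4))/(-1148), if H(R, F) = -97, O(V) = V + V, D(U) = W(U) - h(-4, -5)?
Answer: 97/1148 ≈ 0.084495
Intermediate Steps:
D(U) = -U (D(U) = (-4 - U) - 1*(-4) = (-4 - U) + 4 = -U)
O(V) = 2*V
H(O(-8), D(4))/(-1148) = -97/(-1148) = -97*(-1/1148) = 97/1148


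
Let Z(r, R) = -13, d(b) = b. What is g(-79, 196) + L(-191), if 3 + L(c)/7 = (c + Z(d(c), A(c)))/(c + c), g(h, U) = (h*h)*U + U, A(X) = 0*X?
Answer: 233672215/191 ≈ 1.2234e+6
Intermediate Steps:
A(X) = 0
g(h, U) = U + U*h² (g(h, U) = h²*U + U = U*h² + U = U + U*h²)
L(c) = -21 + 7*(-13 + c)/(2*c) (L(c) = -21 + 7*((c - 13)/(c + c)) = -21 + 7*((-13 + c)/((2*c))) = -21 + 7*((-13 + c)*(1/(2*c))) = -21 + 7*((-13 + c)/(2*c)) = -21 + 7*(-13 + c)/(2*c))
g(-79, 196) + L(-191) = 196*(1 + (-79)²) + (7/2)*(-13 - 5*(-191))/(-191) = 196*(1 + 6241) + (7/2)*(-1/191)*(-13 + 955) = 196*6242 + (7/2)*(-1/191)*942 = 1223432 - 3297/191 = 233672215/191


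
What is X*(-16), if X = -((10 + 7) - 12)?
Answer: 80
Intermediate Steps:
X = -5 (X = -(17 - 12) = -1*5 = -5)
X*(-16) = -5*(-16) = 80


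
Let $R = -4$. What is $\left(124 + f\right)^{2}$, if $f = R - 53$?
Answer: $4489$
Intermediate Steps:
$f = -57$ ($f = -4 - 53 = -57$)
$\left(124 + f\right)^{2} = \left(124 - 57\right)^{2} = 67^{2} = 4489$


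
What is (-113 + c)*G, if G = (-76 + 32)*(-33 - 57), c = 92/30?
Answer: -435336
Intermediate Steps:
c = 46/15 (c = 92*(1/30) = 46/15 ≈ 3.0667)
G = 3960 (G = -44*(-90) = 3960)
(-113 + c)*G = (-113 + 46/15)*3960 = -1649/15*3960 = -435336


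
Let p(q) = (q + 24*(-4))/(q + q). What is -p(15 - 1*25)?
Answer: -53/10 ≈ -5.3000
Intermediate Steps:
p(q) = (-96 + q)/(2*q) (p(q) = (q - 96)/((2*q)) = (-96 + q)*(1/(2*q)) = (-96 + q)/(2*q))
-p(15 - 1*25) = -(-96 + (15 - 1*25))/(2*(15 - 1*25)) = -(-96 + (15 - 25))/(2*(15 - 25)) = -(-96 - 10)/(2*(-10)) = -(-1)*(-106)/(2*10) = -1*53/10 = -53/10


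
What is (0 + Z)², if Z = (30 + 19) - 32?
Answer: 289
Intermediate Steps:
Z = 17 (Z = 49 - 32 = 17)
(0 + Z)² = (0 + 17)² = 17² = 289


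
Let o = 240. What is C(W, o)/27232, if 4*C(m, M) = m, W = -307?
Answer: -307/108928 ≈ -0.0028184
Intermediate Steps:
C(m, M) = m/4
C(W, o)/27232 = ((1/4)*(-307))/27232 = -307/4*1/27232 = -307/108928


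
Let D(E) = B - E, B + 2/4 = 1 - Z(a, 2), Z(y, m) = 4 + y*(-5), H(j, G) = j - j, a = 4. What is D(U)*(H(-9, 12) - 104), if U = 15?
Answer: -156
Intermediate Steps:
H(j, G) = 0
Z(y, m) = 4 - 5*y
B = 33/2 (B = -½ + (1 - (4 - 5*4)) = -½ + (1 - (4 - 20)) = -½ + (1 - 1*(-16)) = -½ + (1 + 16) = -½ + 17 = 33/2 ≈ 16.500)
D(E) = 33/2 - E
D(U)*(H(-9, 12) - 104) = (33/2 - 1*15)*(0 - 104) = (33/2 - 15)*(-104) = (3/2)*(-104) = -156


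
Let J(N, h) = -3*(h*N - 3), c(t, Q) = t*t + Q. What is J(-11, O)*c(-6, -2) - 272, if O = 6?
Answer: 6766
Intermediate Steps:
c(t, Q) = Q + t² (c(t, Q) = t² + Q = Q + t²)
J(N, h) = 9 - 3*N*h (J(N, h) = -3*(N*h - 3) = -3*(-3 + N*h) = 9 - 3*N*h)
J(-11, O)*c(-6, -2) - 272 = (9 - 3*(-11)*6)*(-2 + (-6)²) - 272 = (9 + 198)*(-2 + 36) - 272 = 207*34 - 272 = 7038 - 272 = 6766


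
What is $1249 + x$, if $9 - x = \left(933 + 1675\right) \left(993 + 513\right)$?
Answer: $-3926390$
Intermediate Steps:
$x = -3927639$ ($x = 9 - \left(933 + 1675\right) \left(993 + 513\right) = 9 - 2608 \cdot 1506 = 9 - 3927648 = -3927639$)
$1249 + x = 1249 - 3927639 = -3926390$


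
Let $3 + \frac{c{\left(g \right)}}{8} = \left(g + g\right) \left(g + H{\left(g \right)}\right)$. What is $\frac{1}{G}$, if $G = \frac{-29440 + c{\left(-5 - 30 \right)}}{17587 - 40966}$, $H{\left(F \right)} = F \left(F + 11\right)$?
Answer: $\frac{7793}{160088} \approx 0.048679$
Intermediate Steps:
$H{\left(F \right)} = F \left(11 + F\right)$
$c{\left(g \right)} = -24 + 16 g \left(g + g \left(11 + g\right)\right)$ ($c{\left(g \right)} = -24 + 8 \left(g + g\right) \left(g + g \left(11 + g\right)\right) = -24 + 8 \cdot 2 g \left(g + g \left(11 + g\right)\right) = -24 + 16 g \left(g + g \left(11 + g\right)\right)$)
$G = \frac{160088}{7793}$ ($G = \frac{-29440 + \left(-24 + 16 \left(-5 - 30\right)^{3} + 192 \left(-5 - 30\right)^{2}\right)}{17587 - 40966} = \frac{-29440 + \left(-24 + 16 \left(-5 - 30\right)^{3} + 192 \left(-5 - 30\right)^{2}\right)}{-23379} = \left(-29440 + \left(-24 + 16 \left(-35\right)^{3} + 192 \left(-35\right)^{2}\right)\right) \left(- \frac{1}{23379}\right) = \left(-29440 + \left(-24 + 16 \left(-42875\right) + 192 \cdot 1225\right)\right) \left(- \frac{1}{23379}\right) = \left(-29440 - 450824\right) \left(- \frac{1}{23379}\right) = \left(-480264\right) \left(- \frac{1}{23379}\right) = \frac{160088}{7793} \approx 20.543$)
$\frac{1}{G} = \frac{1}{\frac{160088}{7793}} = \frac{7793}{160088}$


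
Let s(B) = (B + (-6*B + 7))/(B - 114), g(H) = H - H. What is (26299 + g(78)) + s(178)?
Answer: 1682253/64 ≈ 26285.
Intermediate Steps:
g(H) = 0
s(B) = (7 - 5*B)/(-114 + B) (s(B) = (B + (7 - 6*B))/(-114 + B) = (7 - 5*B)/(-114 + B))
(26299 + g(78)) + s(178) = (26299 + 0) + (7 - 5*178)/(-114 + 178) = 26299 + (7 - 890)/64 = 26299 + (1/64)*(-883) = 26299 - 883/64 = 1682253/64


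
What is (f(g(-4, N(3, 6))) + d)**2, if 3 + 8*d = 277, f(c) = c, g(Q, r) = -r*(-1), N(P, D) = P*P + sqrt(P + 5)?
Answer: 30057/16 + 173*sqrt(2) ≈ 2123.2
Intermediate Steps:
N(P, D) = P**2 + sqrt(5 + P)
g(Q, r) = r
d = 137/4 (d = -3/8 + (1/8)*277 = -3/8 + 277/8 = 137/4 ≈ 34.250)
(f(g(-4, N(3, 6))) + d)**2 = ((3**2 + sqrt(5 + 3)) + 137/4)**2 = ((9 + sqrt(8)) + 137/4)**2 = ((9 + 2*sqrt(2)) + 137/4)**2 = (173/4 + 2*sqrt(2))**2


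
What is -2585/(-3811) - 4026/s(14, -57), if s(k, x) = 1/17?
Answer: -260829877/3811 ≈ -68441.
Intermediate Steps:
s(k, x) = 1/17
-2585/(-3811) - 4026/s(14, -57) = -2585/(-3811) - 4026/1/17 = -2585*(-1/3811) - 4026*17 = 2585/3811 - 68442 = -260829877/3811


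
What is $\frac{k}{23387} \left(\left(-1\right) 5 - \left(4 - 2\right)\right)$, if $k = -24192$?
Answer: $\frac{24192}{3341} \approx 7.2409$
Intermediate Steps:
$\frac{k}{23387} \left(\left(-1\right) 5 - \left(4 - 2\right)\right) = - \frac{24192}{23387} \left(\left(-1\right) 5 - \left(4 - 2\right)\right) = \left(-24192\right) \frac{1}{23387} \left(-5 - 2\right) = - \frac{3456 \left(-5 - 2\right)}{3341} = \left(- \frac{3456}{3341}\right) \left(-7\right) = \frac{24192}{3341}$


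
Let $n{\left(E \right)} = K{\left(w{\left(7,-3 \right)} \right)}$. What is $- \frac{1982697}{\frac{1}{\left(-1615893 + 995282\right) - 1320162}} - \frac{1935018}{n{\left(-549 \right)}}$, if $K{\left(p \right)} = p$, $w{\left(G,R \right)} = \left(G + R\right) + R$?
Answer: $3847962869763$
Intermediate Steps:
$w{\left(G,R \right)} = G + 2 R$
$n{\left(E \right)} = 1$ ($n{\left(E \right)} = 7 + 2 \left(-3\right) = 7 - 6 = 1$)
$- \frac{1982697}{\frac{1}{\left(-1615893 + 995282\right) - 1320162}} - \frac{1935018}{n{\left(-549 \right)}} = - \frac{1982697}{\frac{1}{\left(-1615893 + 995282\right) - 1320162}} - \frac{1935018}{1} = - \frac{1982697}{\frac{1}{-620611 - 1320162}} - 1935018 = - \frac{1982697}{\frac{1}{-1940773}} - 1935018 = - \frac{1982697}{- \frac{1}{1940773}} - 1935018 = \left(-1982697\right) \left(-1940773\right) - 1935018 = 3847964804781 - 1935018 = 3847962869763$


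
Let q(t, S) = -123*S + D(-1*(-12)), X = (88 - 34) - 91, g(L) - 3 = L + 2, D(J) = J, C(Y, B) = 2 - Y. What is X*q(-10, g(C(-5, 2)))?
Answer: 54168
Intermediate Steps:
g(L) = 5 + L (g(L) = 3 + (L + 2) = 3 + (2 + L) = 5 + L)
X = -37 (X = 54 - 91 = -37)
q(t, S) = 12 - 123*S (q(t, S) = -123*S - 1*(-12) = -123*S + 12 = 12 - 123*S)
X*q(-10, g(C(-5, 2))) = -37*(12 - 123*(5 + (2 - 1*(-5)))) = -37*(12 - 123*(5 + (2 + 5))) = -37*(12 - 123*(5 + 7)) = -37*(12 - 123*12) = -37*(12 - 1476) = -37*(-1464) = 54168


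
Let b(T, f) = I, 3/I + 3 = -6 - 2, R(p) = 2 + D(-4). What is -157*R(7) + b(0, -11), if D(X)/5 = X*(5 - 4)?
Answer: 31083/11 ≈ 2825.7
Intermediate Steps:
D(X) = 5*X (D(X) = 5*(X*(5 - 4)) = 5*(X*1) = 5*X)
R(p) = -18 (R(p) = 2 + 5*(-4) = 2 - 20 = -18)
I = -3/11 (I = 3/(-3 + (-6 - 2)) = 3/(-3 - 8) = 3/(-11) = 3*(-1/11) = -3/11 ≈ -0.27273)
b(T, f) = -3/11
-157*R(7) + b(0, -11) = -157*(-18) - 3/11 = 2826 - 3/11 = 31083/11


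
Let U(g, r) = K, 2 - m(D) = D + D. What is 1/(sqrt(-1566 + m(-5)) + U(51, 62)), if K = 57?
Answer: 19/1601 - I*sqrt(1554)/4803 ≈ 0.011868 - 0.0082075*I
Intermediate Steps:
m(D) = 2 - 2*D (m(D) = 2 - (D + D) = 2 - 2*D)
U(g, r) = 57
1/(sqrt(-1566 + m(-5)) + U(51, 62)) = 1/(sqrt(-1566 + (2 - 2*(-5))) + 57) = 1/(sqrt(-1566 + (2 + 10)) + 57) = 1/(sqrt(-1566 + 12) + 57) = 1/(sqrt(-1554) + 57) = 1/(I*sqrt(1554) + 57) = 1/(57 + I*sqrt(1554))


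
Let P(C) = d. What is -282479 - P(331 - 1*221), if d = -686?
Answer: -281793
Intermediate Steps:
P(C) = -686
-282479 - P(331 - 1*221) = -282479 - 1*(-686) = -282479 + 686 = -281793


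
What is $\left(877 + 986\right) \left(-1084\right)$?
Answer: $-2019492$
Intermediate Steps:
$\left(877 + 986\right) \left(-1084\right) = 1863 \left(-1084\right) = -2019492$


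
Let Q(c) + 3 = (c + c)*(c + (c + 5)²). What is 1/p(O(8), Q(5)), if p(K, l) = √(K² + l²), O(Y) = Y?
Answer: √1096273/1096273 ≈ 0.00095508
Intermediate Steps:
Q(c) = -3 + 2*c*(c + (5 + c)²) (Q(c) = -3 + (c + c)*(c + (c + 5)²) = -3 + (2*c)*(c + (5 + c)²) = -3 + 2*c*(c + (5 + c)²))
1/p(O(8), Q(5)) = 1/(√(8² + (-3 + 2*5² + 2*5*(5 + 5)²)²)) = 1/(√(64 + (-3 + 2*25 + 2*5*10²)²)) = 1/(√(64 + (-3 + 50 + 2*5*100)²)) = 1/(√(64 + (-3 + 50 + 1000)²)) = 1/(√(64 + 1047²)) = 1/(√(64 + 1096209)) = 1/(√1096273) = √1096273/1096273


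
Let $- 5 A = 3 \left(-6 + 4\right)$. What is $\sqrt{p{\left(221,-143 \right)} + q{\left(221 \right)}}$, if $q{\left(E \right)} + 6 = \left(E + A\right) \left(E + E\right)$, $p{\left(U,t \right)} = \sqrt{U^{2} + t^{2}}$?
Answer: $\frac{\sqrt{2455160 + 325 \sqrt{410}}}{5} \approx 313.8$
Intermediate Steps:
$A = \frac{6}{5}$ ($A = - \frac{3 \left(-6 + 4\right)}{5} = - \frac{3 \left(-2\right)}{5} = \left(- \frac{1}{5}\right) \left(-6\right) = \frac{6}{5} \approx 1.2$)
$q{\left(E \right)} = -6 + 2 E \left(\frac{6}{5} + E\right)$ ($q{\left(E \right)} = -6 + \left(E + \frac{6}{5}\right) \left(E + E\right) = -6 + \left(\frac{6}{5} + E\right) 2 E = -6 + 2 E \left(\frac{6}{5} + E\right)$)
$\sqrt{p{\left(221,-143 \right)} + q{\left(221 \right)}} = \sqrt{\sqrt{221^{2} + \left(-143\right)^{2}} + \left(-6 + 2 \cdot 221^{2} + \frac{12}{5} \cdot 221\right)} = \sqrt{\sqrt{48841 + 20449} + \left(-6 + 2 \cdot 48841 + \frac{2652}{5}\right)} = \sqrt{\sqrt{69290} + \left(-6 + 97682 + \frac{2652}{5}\right)} = \sqrt{13 \sqrt{410} + \frac{491032}{5}} = \sqrt{\frac{491032}{5} + 13 \sqrt{410}}$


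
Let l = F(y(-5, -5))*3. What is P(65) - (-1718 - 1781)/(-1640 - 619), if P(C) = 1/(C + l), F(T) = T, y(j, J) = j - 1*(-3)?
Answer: -204182/133281 ≈ -1.5320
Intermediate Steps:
y(j, J) = 3 + j (y(j, J) = j + 3 = 3 + j)
l = -6 (l = (3 - 5)*3 = -2*3 = -6)
P(C) = 1/(-6 + C) (P(C) = 1/(C - 6) = 1/(-6 + C))
P(65) - (-1718 - 1781)/(-1640 - 619) = 1/(-6 + 65) - (-1718 - 1781)/(-1640 - 619) = 1/59 - (-3499)/(-2259) = 1/59 - (-3499)*(-1)/2259 = 1/59 - 1*3499/2259 = 1/59 - 3499/2259 = -204182/133281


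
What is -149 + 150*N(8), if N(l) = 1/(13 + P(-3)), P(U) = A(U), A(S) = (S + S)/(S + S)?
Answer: -968/7 ≈ -138.29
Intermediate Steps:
A(S) = 1 (A(S) = (2*S)/((2*S)) = (2*S)*(1/(2*S)) = 1)
P(U) = 1
N(l) = 1/14 (N(l) = 1/(13 + 1) = 1/14)
-149 + 150*N(8) = -149 + 150*(1/14) = -149 + 75/7 = -968/7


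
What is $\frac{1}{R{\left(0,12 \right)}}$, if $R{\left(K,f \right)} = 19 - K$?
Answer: $\frac{1}{19} \approx 0.052632$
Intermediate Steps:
$\frac{1}{R{\left(0,12 \right)}} = \frac{1}{19 - 0} = \frac{1}{19 + 0} = \frac{1}{19}$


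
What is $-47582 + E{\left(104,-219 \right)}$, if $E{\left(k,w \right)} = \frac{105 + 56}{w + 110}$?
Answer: $- \frac{5186599}{109} \approx -47584.0$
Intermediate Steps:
$E{\left(k,w \right)} = \frac{161}{110 + w}$
$-47582 + E{\left(104,-219 \right)} = -47582 + \frac{161}{110 - 219} = -47582 + \frac{161}{-109} = -47582 + 161 \left(- \frac{1}{109}\right) = -47582 - \frac{161}{109} = - \frac{5186599}{109}$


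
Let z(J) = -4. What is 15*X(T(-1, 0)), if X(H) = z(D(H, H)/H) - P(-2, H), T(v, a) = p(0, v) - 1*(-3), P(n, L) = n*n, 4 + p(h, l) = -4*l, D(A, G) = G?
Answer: -120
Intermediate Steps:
p(h, l) = -4 - 4*l
P(n, L) = n²
T(v, a) = -1 - 4*v (T(v, a) = (-4 - 4*v) - 1*(-3) = (-4 - 4*v) + 3 = -1 - 4*v)
X(H) = -8 (X(H) = -4 - 1*(-2)² = -4 - 1*4 = -4 - 4 = -8)
15*X(T(-1, 0)) = 15*(-8) = -120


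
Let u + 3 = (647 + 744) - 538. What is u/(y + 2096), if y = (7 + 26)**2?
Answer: 170/637 ≈ 0.26688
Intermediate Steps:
u = 850 (u = -3 + ((647 + 744) - 538) = -3 + (1391 - 538) = -3 + 853 = 850)
y = 1089 (y = 33**2 = 1089)
u/(y + 2096) = 850/(1089 + 2096) = 850/3185 = (1/3185)*850 = 170/637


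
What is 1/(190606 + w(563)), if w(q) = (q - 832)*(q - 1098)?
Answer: 1/334521 ≈ 2.9893e-6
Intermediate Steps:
w(q) = (-1098 + q)*(-832 + q) (w(q) = (-832 + q)*(-1098 + q) = (-1098 + q)*(-832 + q))
1/(190606 + w(563)) = 1/(190606 + (913536 + 563**2 - 1930*563)) = 1/(190606 + (913536 + 316969 - 1086590)) = 1/(190606 + 143915) = 1/334521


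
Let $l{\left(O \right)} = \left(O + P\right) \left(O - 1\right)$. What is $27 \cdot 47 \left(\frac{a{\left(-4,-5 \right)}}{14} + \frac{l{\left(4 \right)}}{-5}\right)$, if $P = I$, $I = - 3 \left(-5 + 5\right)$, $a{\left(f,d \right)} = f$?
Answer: $- \frac{119286}{35} \approx -3408.2$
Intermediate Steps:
$I = 0$ ($I = \left(-3\right) 0 = 0$)
$P = 0$
$l{\left(O \right)} = O \left(-1 + O\right)$ ($l{\left(O \right)} = \left(O + 0\right) \left(O - 1\right) = O \left(-1 + O\right)$)
$27 \cdot 47 \left(\frac{a{\left(-4,-5 \right)}}{14} + \frac{l{\left(4 \right)}}{-5}\right) = 27 \cdot 47 \left(- \frac{4}{14} + \frac{4 \left(-1 + 4\right)}{-5}\right) = 1269 \left(\left(-4\right) \frac{1}{14} + 4 \cdot 3 \left(- \frac{1}{5}\right)\right) = 1269 \left(- \frac{2}{7} + 12 \left(- \frac{1}{5}\right)\right) = 1269 \left(- \frac{2}{7} - \frac{12}{5}\right) = 1269 \left(- \frac{94}{35}\right) = - \frac{119286}{35}$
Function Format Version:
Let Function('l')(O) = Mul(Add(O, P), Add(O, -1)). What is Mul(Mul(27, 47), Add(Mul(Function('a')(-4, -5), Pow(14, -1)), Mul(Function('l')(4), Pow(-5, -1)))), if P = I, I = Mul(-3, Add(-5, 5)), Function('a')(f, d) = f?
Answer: Rational(-119286, 35) ≈ -3408.2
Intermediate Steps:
I = 0 (I = Mul(-3, 0) = 0)
P = 0
Function('l')(O) = Mul(O, Add(-1, O)) (Function('l')(O) = Mul(Add(O, 0), Add(O, -1)) = Mul(O, Add(-1, O)))
Mul(Mul(27, 47), Add(Mul(Function('a')(-4, -5), Pow(14, -1)), Mul(Function('l')(4), Pow(-5, -1)))) = Mul(Mul(27, 47), Add(Mul(-4, Pow(14, -1)), Mul(Mul(4, Add(-1, 4)), Pow(-5, -1)))) = Mul(1269, Add(Mul(-4, Rational(1, 14)), Mul(Mul(4, 3), Rational(-1, 5)))) = Mul(1269, Add(Rational(-2, 7), Mul(12, Rational(-1, 5)))) = Mul(1269, Add(Rational(-2, 7), Rational(-12, 5))) = Mul(1269, Rational(-94, 35)) = Rational(-119286, 35)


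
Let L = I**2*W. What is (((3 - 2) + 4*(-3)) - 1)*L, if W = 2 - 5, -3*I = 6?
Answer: 144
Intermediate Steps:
I = -2 (I = -1/3*6 = -2)
W = -3
L = -12 (L = (-2)**2*(-3) = 4*(-3) = -12)
(((3 - 2) + 4*(-3)) - 1)*L = (((3 - 2) + 4*(-3)) - 1)*(-12) = ((1 - 12) - 1)*(-12) = (-11 - 1)*(-12) = -12*(-12) = 144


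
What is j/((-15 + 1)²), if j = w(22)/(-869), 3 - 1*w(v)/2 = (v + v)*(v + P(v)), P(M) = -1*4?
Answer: 789/85162 ≈ 0.0092647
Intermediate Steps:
P(M) = -4
w(v) = 6 - 4*v*(-4 + v) (w(v) = 6 - 2*(v + v)*(v - 4) = 6 - 2*2*v*(-4 + v) = 6 - 4*v*(-4 + v))
j = 1578/869 (j = (6 - 4*22² + 16*22)/(-869) = (6 - 4*484 + 352)*(-1/869) = (6 - 1936 + 352)*(-1/869) = -1578*(-1/869) = 1578/869 ≈ 1.8159)
j/((-15 + 1)²) = 1578/(869*((-15 + 1)²)) = 1578/(869*((-14)²)) = (1578/869)/196 = (1578/869)*(1/196) = 789/85162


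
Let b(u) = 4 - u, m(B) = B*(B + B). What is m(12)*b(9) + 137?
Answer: -1303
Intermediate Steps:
m(B) = 2*B² (m(B) = B*(2*B) = 2*B²)
m(12)*b(9) + 137 = (2*12²)*(4 - 1*9) + 137 = (2*144)*(4 - 9) + 137 = 288*(-5) + 137 = -1440 + 137 = -1303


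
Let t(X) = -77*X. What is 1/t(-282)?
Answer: 1/21714 ≈ 4.6053e-5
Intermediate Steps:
t(X) = -77*X
1/t(-282) = 1/(-77*(-282)) = 1/21714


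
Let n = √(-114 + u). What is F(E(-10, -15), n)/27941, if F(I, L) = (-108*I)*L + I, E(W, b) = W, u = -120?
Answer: -10/27941 + 3240*I*√26/27941 ≈ -0.0003579 + 0.59128*I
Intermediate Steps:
n = 3*I*√26 (n = √(-114 - 120) = √(-234) = 3*I*√26 ≈ 15.297*I)
F(I, L) = I - 108*I*L (F(I, L) = -108*I*L + I = I - 108*I*L)
F(E(-10, -15), n)/27941 = -10*(1 - 324*I*√26)/27941 = -10*(1 - 324*I*√26)*(1/27941) = (-10 + 3240*I*√26)*(1/27941) = -10/27941 + 3240*I*√26/27941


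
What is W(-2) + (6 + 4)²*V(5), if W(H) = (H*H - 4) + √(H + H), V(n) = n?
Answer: 500 + 2*I ≈ 500.0 + 2.0*I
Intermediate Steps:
W(H) = -4 + H² + √2*√H (W(H) = (H² - 4) + √(2*H) = (-4 + H²) + √2*√H = -4 + H² + √2*√H)
W(-2) + (6 + 4)²*V(5) = (-4 + (-2)² + √2*√(-2)) + (6 + 4)²*5 = (-4 + 4 + √2*(I*√2)) + 10²*5 = (-4 + 4 + 2*I) + 100*5 = 2*I + 500 = 500 + 2*I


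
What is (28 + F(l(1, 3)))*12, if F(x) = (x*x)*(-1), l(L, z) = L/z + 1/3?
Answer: 992/3 ≈ 330.67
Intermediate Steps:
l(L, z) = ⅓ + L/z (l(L, z) = L/z + 1*(⅓) = L/z + ⅓ = ⅓ + L/z)
F(x) = -x² (F(x) = x²*(-1) = -x²)
(28 + F(l(1, 3)))*12 = (28 - ((1 + (⅓)*3)/3)²)*12 = (28 - ((1 + 1)/3)²)*12 = (28 - ((⅓)*2)²)*12 = (28 - (⅔)²)*12 = (28 - 1*4/9)*12 = (28 - 4/9)*12 = (248/9)*12 = 992/3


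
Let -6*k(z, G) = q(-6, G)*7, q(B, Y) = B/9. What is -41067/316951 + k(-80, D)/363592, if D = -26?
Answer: -134382475319/1037167631928 ≈ -0.12957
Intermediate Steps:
q(B, Y) = B/9 (q(B, Y) = B*(⅑) = B/9)
k(z, G) = 7/9 (k(z, G) = -(⅑)*(-6)*7/6 = -(-1)*7/9 = -⅙*(-14/3) = 7/9)
-41067/316951 + k(-80, D)/363592 = -41067/316951 + (7/9)/363592 = -41067*1/316951 + (7/9)*(1/363592) = -41067/316951 + 7/3272328 = -134382475319/1037167631928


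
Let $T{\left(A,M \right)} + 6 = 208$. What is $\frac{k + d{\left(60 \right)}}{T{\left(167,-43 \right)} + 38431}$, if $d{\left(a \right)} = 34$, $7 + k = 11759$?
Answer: $\frac{11786}{38633} \approx 0.30508$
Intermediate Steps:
$k = 11752$ ($k = -7 + 11759 = 11752$)
$T{\left(A,M \right)} = 202$ ($T{\left(A,M \right)} = -6 + 208 = 202$)
$\frac{k + d{\left(60 \right)}}{T{\left(167,-43 \right)} + 38431} = \frac{11752 + 34}{202 + 38431} = \frac{11786}{38633}$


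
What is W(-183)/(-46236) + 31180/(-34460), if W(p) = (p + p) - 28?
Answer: -35701531/39832314 ≈ -0.89630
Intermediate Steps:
W(p) = -28 + 2*p (W(p) = 2*p - 28 = -28 + 2*p)
W(-183)/(-46236) + 31180/(-34460) = (-28 + 2*(-183))/(-46236) + 31180/(-34460) = (-28 - 366)*(-1/46236) + 31180*(-1/34460) = -394*(-1/46236) - 1559/1723 = 197/23118 - 1559/1723 = -35701531/39832314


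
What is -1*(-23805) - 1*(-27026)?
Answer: 50831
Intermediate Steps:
-1*(-23805) - 1*(-27026) = 23805 + 27026 = 50831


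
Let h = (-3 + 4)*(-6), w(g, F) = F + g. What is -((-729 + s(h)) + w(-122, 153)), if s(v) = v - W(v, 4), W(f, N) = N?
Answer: 708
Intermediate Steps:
h = -6 (h = 1*(-6) = -6)
s(v) = -4 + v (s(v) = v - 1*4 = v - 4 = -4 + v)
-((-729 + s(h)) + w(-122, 153)) = -((-729 + (-4 - 6)) + (153 - 122)) = -((-729 - 10) + 31) = -(-739 + 31) = -1*(-708) = 708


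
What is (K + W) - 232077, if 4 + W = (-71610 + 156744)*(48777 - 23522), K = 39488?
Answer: 2149866577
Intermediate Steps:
W = 2150059166 (W = -4 + (-71610 + 156744)*(48777 - 23522) = -4 + 85134*25255 = -4 + 2150059170 = 2150059166)
(K + W) - 232077 = (39488 + 2150059166) - 232077 = 2150098654 - 232077 = 2149866577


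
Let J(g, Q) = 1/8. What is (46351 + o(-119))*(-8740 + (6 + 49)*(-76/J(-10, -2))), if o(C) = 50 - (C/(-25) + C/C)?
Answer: -9784756116/5 ≈ -1.9570e+9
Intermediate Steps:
J(g, Q) = 1/8
o(C) = 49 + C/25 (o(C) = 50 - (C*(-1/25) + 1) = 50 - (-C/25 + 1) = 50 - (1 - C/25) = 50 + (-1 + C/25) = 49 + C/25)
(46351 + o(-119))*(-8740 + (6 + 49)*(-76/J(-10, -2))) = (46351 + (49 + (1/25)*(-119)))*(-8740 + (6 + 49)*(-76/1/8)) = (46351 + (49 - 119/25))*(-8740 + 55*(-76*8)) = (46351 + 1106/25)*(-8740 + 55*(-608)) = 1159881*(-8740 - 33440)/25 = (1159881/25)*(-42180) = -9784756116/5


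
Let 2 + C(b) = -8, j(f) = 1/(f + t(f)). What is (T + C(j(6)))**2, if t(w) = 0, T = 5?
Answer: 25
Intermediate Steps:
j(f) = 1/f (j(f) = 1/(f + 0) = 1/f)
C(b) = -10 (C(b) = -2 - 8 = -10)
(T + C(j(6)))**2 = (5 - 10)**2 = (-5)**2 = 25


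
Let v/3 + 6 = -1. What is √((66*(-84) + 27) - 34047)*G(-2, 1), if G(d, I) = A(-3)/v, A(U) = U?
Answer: 6*I*√1099/7 ≈ 28.415*I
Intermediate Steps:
v = -21 (v = -18 + 3*(-1) = -18 - 3 = -21)
G(d, I) = ⅐ (G(d, I) = -3/(-21) = -3*(-1/21) = ⅐)
√((66*(-84) + 27) - 34047)*G(-2, 1) = √((66*(-84) + 27) - 34047)*(⅐) = √((-5544 + 27) - 34047)*(⅐) = √(-5517 - 34047)*(⅐) = √(-39564)*(⅐) = (6*I*√1099)*(⅐) = 6*I*√1099/7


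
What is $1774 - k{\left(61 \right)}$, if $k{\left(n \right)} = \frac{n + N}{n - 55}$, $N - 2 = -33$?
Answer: $1769$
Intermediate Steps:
$N = -31$ ($N = 2 - 33 = -31$)
$k{\left(n \right)} = \frac{-31 + n}{-55 + n}$ ($k{\left(n \right)} = \frac{n - 31}{n - 55} = \frac{-31 + n}{-55 + n}$)
$1774 - k{\left(61 \right)} = 1774 - \frac{-31 + 61}{-55 + 61} = 1774 - \frac{1}{6} \cdot 30 = 1774 - 5 = 1769$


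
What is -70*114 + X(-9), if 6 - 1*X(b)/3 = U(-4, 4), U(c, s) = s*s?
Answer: -8010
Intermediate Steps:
U(c, s) = s²
X(b) = -30 (X(b) = 18 - 3*4² = 18 - 3*16 = 18 - 48 = -30)
-70*114 + X(-9) = -70*114 - 30 = -7980 - 30 = -8010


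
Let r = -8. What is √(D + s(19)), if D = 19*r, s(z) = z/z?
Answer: I*√151 ≈ 12.288*I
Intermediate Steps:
s(z) = 1
D = -152 (D = 19*(-8) = -152)
√(D + s(19)) = √(-152 + 1) = √(-151) = I*√151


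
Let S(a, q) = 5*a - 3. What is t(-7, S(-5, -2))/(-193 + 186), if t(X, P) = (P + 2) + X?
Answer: 33/7 ≈ 4.7143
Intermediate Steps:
S(a, q) = -3 + 5*a
t(X, P) = 2 + P + X (t(X, P) = (2 + P) + X = 2 + P + X)
t(-7, S(-5, -2))/(-193 + 186) = (2 + (-3 + 5*(-5)) - 7)/(-193 + 186) = (2 + (-3 - 25) - 7)/(-7) = (2 - 28 - 7)*(-⅐) = -33*(-⅐) = 33/7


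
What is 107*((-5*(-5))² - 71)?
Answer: 59278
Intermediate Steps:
107*((-5*(-5))² - 71) = 107*(25² - 71) = 107*(625 - 71) = 107*554 = 59278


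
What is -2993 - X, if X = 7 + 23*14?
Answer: -3322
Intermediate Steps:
X = 329 (X = 7 + 322 = 329)
-2993 - X = -2993 - 1*329 = -2993 - 329 = -3322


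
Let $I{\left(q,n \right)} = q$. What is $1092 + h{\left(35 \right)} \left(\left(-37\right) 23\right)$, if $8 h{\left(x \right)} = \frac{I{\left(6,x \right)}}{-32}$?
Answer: $\frac{142329}{128} \approx 1111.9$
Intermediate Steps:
$h{\left(x \right)} = - \frac{3}{128}$ ($h{\left(x \right)} = \frac{6 \frac{1}{-32}}{8} = \frac{6 \left(- \frac{1}{32}\right)}{8} = \frac{1}{8} \left(- \frac{3}{16}\right) = - \frac{3}{128}$)
$1092 + h{\left(35 \right)} \left(\left(-37\right) 23\right) = 1092 - \frac{3 \left(\left(-37\right) 23\right)}{128} = 1092 - - \frac{2553}{128} = 1092 + \frac{2553}{128} = \frac{142329}{128}$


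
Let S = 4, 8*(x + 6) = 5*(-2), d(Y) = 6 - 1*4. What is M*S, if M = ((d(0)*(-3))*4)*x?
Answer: 696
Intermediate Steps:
d(Y) = 2 (d(Y) = 6 - 4 = 2)
x = -29/4 (x = -6 + (5*(-2))/8 = -6 + (⅛)*(-10) = -6 - 5/4 = -29/4 ≈ -7.2500)
M = 174 (M = ((2*(-3))*4)*(-29/4) = -6*4*(-29/4) = -24*(-29/4) = 174)
M*S = 174*4 = 696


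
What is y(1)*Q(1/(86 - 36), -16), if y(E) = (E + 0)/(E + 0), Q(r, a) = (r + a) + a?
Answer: -1599/50 ≈ -31.980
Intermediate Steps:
Q(r, a) = r + 2*a (Q(r, a) = (a + r) + a = r + 2*a)
y(E) = 1 (y(E) = E/E = 1)
y(1)*Q(1/(86 - 36), -16) = 1*(1/(86 - 36) + 2*(-16)) = 1*(1/50 - 32) = 1*(-1599/50) = -1599/50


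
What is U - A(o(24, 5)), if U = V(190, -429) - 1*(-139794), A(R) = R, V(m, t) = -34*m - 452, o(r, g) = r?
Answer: 132858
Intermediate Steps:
V(m, t) = -452 - 34*m
U = 132882 (U = (-452 - 34*190) - 1*(-139794) = (-452 - 6460) + 139794 = -6912 + 139794 = 132882)
U - A(o(24, 5)) = 132882 - 1*24 = 132882 - 24 = 132858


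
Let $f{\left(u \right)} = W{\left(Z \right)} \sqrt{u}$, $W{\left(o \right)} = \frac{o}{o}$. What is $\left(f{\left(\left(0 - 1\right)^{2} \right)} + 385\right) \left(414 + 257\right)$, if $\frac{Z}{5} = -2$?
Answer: $259006$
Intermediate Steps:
$Z = -10$ ($Z = 5 \left(-2\right) = -10$)
$W{\left(o \right)} = 1$
$f{\left(u \right)} = \sqrt{u}$ ($f{\left(u \right)} = 1 \sqrt{u} = \sqrt{u}$)
$\left(f{\left(\left(0 - 1\right)^{2} \right)} + 385\right) \left(414 + 257\right) = \left(\sqrt{\left(0 - 1\right)^{2}} + 385\right) \left(414 + 257\right) = \left(\sqrt{\left(-1\right)^{2}} + 385\right) 671 = \left(\sqrt{1} + 385\right) 671 = \left(1 + 385\right) 671 = 386 \cdot 671 = 259006$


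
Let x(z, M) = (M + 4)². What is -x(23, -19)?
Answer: -225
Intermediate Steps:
x(z, M) = (4 + M)²
-x(23, -19) = -(4 - 19)² = -1*(-15)² = -1*225 = -225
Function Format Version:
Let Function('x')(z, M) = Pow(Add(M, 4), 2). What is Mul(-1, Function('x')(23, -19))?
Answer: -225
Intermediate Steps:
Function('x')(z, M) = Pow(Add(4, M), 2)
Mul(-1, Function('x')(23, -19)) = Mul(-1, Pow(Add(4, -19), 2)) = Mul(-1, Pow(-15, 2)) = Mul(-1, 225) = -225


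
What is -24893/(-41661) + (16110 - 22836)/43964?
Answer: 407091983/915792102 ≈ 0.44452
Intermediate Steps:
-24893/(-41661) + (16110 - 22836)/43964 = -24893*(-1/41661) - 6726*1/43964 = 24893/41661 - 3363/21982 = 407091983/915792102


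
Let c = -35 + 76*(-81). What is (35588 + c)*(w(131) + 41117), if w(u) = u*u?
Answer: 1713198366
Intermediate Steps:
w(u) = u**2
c = -6191 (c = -35 - 6156 = -6191)
(35588 + c)*(w(131) + 41117) = (35588 - 6191)*(131**2 + 41117) = 29397*(17161 + 41117) = 29397*58278 = 1713198366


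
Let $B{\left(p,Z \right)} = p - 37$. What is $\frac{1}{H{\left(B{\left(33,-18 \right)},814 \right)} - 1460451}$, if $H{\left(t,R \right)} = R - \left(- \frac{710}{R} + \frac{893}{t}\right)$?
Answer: $- \frac{1628}{2375924165} \approx -6.8521 \cdot 10^{-7}$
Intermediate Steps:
$B{\left(p,Z \right)} = -37 + p$
$H{\left(t,R \right)} = R - \frac{893}{t} + \frac{710}{R}$
$\frac{1}{H{\left(B{\left(33,-18 \right)},814 \right)} - 1460451} = \frac{1}{\left(814 - \frac{893}{-37 + 33} + \frac{710}{814}\right) - 1460451} = \frac{1}{\left(814 - \frac{893}{-4} + 710 \cdot \frac{1}{814}\right) - 1460451} = \frac{1}{\left(814 - - \frac{893}{4} + \frac{355}{407}\right) - 1460451} = \frac{1}{\left(814 + \frac{893}{4} + \frac{355}{407}\right) - 1460451} = \frac{1}{\frac{1690063}{1628} - 1460451} = \frac{1}{- \frac{2375924165}{1628}} = - \frac{1628}{2375924165}$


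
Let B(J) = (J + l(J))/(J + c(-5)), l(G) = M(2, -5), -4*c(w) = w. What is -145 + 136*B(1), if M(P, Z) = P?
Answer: 109/3 ≈ 36.333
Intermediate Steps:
c(w) = -w/4
l(G) = 2
B(J) = (2 + J)/(5/4 + J) (B(J) = (J + 2)/(J - 1/4*(-5)) = (2 + J)/(J + 5/4) = (2 + J)/(5/4 + J))
-145 + 136*B(1) = -145 + 136*(4*(2 + 1)/(5 + 4*1)) = -145 + 136*(4*3/(5 + 4)) = -145 + 136*(4*3/9) = -145 + 136*(4*(1/9)*3) = -145 + 136*(4/3) = -145 + 544/3 = 109/3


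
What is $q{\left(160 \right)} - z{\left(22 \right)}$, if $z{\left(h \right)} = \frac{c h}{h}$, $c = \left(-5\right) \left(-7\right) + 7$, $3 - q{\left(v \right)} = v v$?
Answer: $-25639$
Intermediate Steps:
$q{\left(v \right)} = 3 - v^{2}$ ($q{\left(v \right)} = 3 - v v = 3 - v^{2}$)
$c = 42$ ($c = 35 + 7 = 42$)
$z{\left(h \right)} = 42$ ($z{\left(h \right)} = \frac{42 h}{h} = 42$)
$q{\left(160 \right)} - z{\left(22 \right)} = \left(3 - 160^{2}\right) - 42 = \left(3 - 25600\right) - 42 = -25597 - 42 = -25639$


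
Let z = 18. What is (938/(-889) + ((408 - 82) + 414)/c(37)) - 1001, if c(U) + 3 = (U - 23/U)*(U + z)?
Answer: -9403528599/9387713 ≈ -1001.7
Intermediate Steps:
c(U) = -3 + (18 + U)*(U - 23/U) (c(U) = -3 + (U - 23/U)*(U + 18) = -3 + (U - 23/U)*(18 + U) = -3 + (18 + U)*(U - 23/U))
(938/(-889) + ((408 - 82) + 414)/c(37)) - 1001 = (938/(-889) + ((408 - 82) + 414)/(-26 + 37**2 - 414/37 + 18*37)) - 1001 = (938*(-1/889) + (326 + 414)/(-26 + 1369 - 414*1/37 + 666)) - 1001 = (-134/127 + 740/(-26 + 1369 - 414/37 + 666)) - 1001 = (-134/127 + 740/(73919/37)) - 1001 = (-134/127 + 740*(37/73919)) - 1001 = (-134/127 + 27380/73919) - 1001 = -6427886/9387713 - 1001 = -9403528599/9387713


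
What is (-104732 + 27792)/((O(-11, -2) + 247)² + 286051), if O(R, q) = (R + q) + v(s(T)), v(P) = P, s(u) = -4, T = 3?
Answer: -76940/338951 ≈ -0.22699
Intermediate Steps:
O(R, q) = -4 + R + q (O(R, q) = (R + q) - 4 = -4 + R + q)
(-104732 + 27792)/((O(-11, -2) + 247)² + 286051) = (-104732 + 27792)/(((-4 - 11 - 2) + 247)² + 286051) = -76940/((-17 + 247)² + 286051) = -76940/(230² + 286051) = -76940/(52900 + 286051) = -76940/338951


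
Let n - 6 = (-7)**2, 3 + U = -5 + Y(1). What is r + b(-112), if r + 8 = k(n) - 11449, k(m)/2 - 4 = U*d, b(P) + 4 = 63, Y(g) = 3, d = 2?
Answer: -11410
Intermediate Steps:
U = -5 (U = -3 + (-5 + 3) = -3 - 2 = -5)
b(P) = 59 (b(P) = -4 + 63 = 59)
n = 55 (n = 6 + (-7)**2 = 6 + 49 = 55)
k(m) = -12 (k(m) = 8 + 2*(-5*2) = 8 + 2*(-10) = 8 - 20 = -12)
r = -11469 (r = -8 + (-12 - 11449) = -8 - 11461 = -11469)
r + b(-112) = -11469 + 59 = -11410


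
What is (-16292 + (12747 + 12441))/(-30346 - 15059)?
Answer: -8896/45405 ≈ -0.19593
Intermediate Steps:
(-16292 + (12747 + 12441))/(-30346 - 15059) = (-16292 + 25188)/(-45405) = 8896*(-1/45405) = -8896/45405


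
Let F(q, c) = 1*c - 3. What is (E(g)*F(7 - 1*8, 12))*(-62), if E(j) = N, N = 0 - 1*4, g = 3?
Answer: 2232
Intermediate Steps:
F(q, c) = -3 + c (F(q, c) = c - 3 = -3 + c)
N = -4 (N = 0 - 4 = -4)
E(j) = -4
(E(g)*F(7 - 1*8, 12))*(-62) = -4*(-3 + 12)*(-62) = -4*9*(-62) = -36*(-62) = 2232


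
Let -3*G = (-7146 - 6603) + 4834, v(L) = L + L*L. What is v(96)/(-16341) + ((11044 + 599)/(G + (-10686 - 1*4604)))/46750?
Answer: -5362804218263/9410489123750 ≈ -0.56987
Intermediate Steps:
v(L) = L + L²
G = 8915/3 (G = -((-7146 - 6603) + 4834)/3 = -(-13749 + 4834)/3 = -⅓*(-8915) = 8915/3 ≈ 2971.7)
v(96)/(-16341) + ((11044 + 599)/(G + (-10686 - 1*4604)))/46750 = (96*(1 + 96))/(-16341) + ((11044 + 599)/(8915/3 + (-10686 - 1*4604)))/46750 = (96*97)*(-1/16341) + (11643/(8915/3 + (-10686 - 4604)))*(1/46750) = 9312*(-1/16341) + (11643/(8915/3 - 15290))*(1/46750) = -3104/5447 + (11643/(-36955/3))*(1/46750) = -3104/5447 + (11643*(-3/36955))*(1/46750) = -3104/5447 - 34929/36955*1/46750 = -3104/5447 - 34929/1727646250 = -5362804218263/9410489123750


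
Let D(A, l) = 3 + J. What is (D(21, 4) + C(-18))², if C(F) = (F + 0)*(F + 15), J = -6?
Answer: 2601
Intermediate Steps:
C(F) = F*(15 + F)
D(A, l) = -3 (D(A, l) = 3 - 6 = -3)
(D(21, 4) + C(-18))² = (-3 - 18*(15 - 18))² = (-3 - 18*(-3))² = (-3 + 54)² = 51² = 2601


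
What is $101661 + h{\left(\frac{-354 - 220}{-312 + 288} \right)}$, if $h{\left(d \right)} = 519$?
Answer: $102180$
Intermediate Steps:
$101661 + h{\left(\frac{-354 - 220}{-312 + 288} \right)} = 101661 + 519 = 102180$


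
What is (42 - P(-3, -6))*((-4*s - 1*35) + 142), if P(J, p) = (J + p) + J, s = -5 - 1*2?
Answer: 7290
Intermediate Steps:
s = -7 (s = -5 - 2 = -7)
P(J, p) = p + 2*J
(42 - P(-3, -6))*((-4*s - 1*35) + 142) = (42 - (-6 + 2*(-3)))*((-4*(-7) - 1*35) + 142) = (42 - (-6 - 6))*((28 - 35) + 142) = (42 - 1*(-12))*(-7 + 142) = (42 + 12)*135 = 54*135 = 7290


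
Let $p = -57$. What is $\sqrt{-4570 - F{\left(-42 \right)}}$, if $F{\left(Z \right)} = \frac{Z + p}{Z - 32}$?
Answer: $\frac{i \sqrt{25032646}}{74} \approx 67.612 i$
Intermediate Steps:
$F{\left(Z \right)} = \frac{-57 + Z}{-32 + Z}$ ($F{\left(Z \right)} = \frac{Z - 57}{Z - 32} = \frac{-57 + Z}{-32 + Z}$)
$\sqrt{-4570 - F{\left(-42 \right)}} = \sqrt{-4570 - \frac{-57 - 42}{-32 - 42}} = \sqrt{-4570 - \frac{1}{-74} \left(-99\right)} = \sqrt{-4570 - \left(- \frac{1}{74}\right) \left(-99\right)} = \sqrt{-4570 - \frac{99}{74}} = \sqrt{- \frac{338279}{74}} = \frac{i \sqrt{25032646}}{74}$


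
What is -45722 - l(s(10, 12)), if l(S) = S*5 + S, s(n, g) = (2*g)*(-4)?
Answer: -45146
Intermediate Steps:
s(n, g) = -8*g
l(S) = 6*S (l(S) = 5*S + S = 6*S)
-45722 - l(s(10, 12)) = -45722 - 6*(-8*12) = -45722 - 6*(-96) = -45722 - 1*(-576) = -45722 + 576 = -45146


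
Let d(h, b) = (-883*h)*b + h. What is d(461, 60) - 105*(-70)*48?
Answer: -24070519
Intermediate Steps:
d(h, b) = h - 883*b*h (d(h, b) = -883*b*h + h = h - 883*b*h)
d(461, 60) - 105*(-70)*48 = 461*(1 - 883*60) - 105*(-70)*48 = 461*(1 - 52980) - (-7350)*48 = 461*(-52979) - 1*(-352800) = -24423319 + 352800 = -24070519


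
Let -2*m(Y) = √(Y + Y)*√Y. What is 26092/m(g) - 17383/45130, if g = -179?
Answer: -17383/45130 + 26092*√2/179 ≈ 205.76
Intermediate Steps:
m(Y) = -Y*√2/2 (m(Y) = -√(Y + Y)*√Y/2 = -√(2*Y)*√Y/2 = -√2*√Y*√Y/2 = -Y*√2/2)
26092/m(g) - 17383/45130 = 26092/((-½*(-179)*√2)) - 17383/45130 = 26092/((179*√2/2)) - 17383*1/45130 = 26092*(√2/179) - 17383/45130 = 26092*√2/179 - 17383/45130 = -17383/45130 + 26092*√2/179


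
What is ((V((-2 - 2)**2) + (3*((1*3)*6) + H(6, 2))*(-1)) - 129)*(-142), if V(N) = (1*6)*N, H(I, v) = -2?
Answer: 12070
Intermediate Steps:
V(N) = 6*N
((V((-2 - 2)**2) + (3*((1*3)*6) + H(6, 2))*(-1)) - 129)*(-142) = ((6*(-2 - 2)**2 + (3*((1*3)*6) - 2)*(-1)) - 129)*(-142) = ((6*(-4)**2 + (3*(3*6) - 2)*(-1)) - 129)*(-142) = ((6*16 + (3*18 - 2)*(-1)) - 129)*(-142) = ((96 + (54 - 2)*(-1)) - 129)*(-142) = ((96 + 52*(-1)) - 129)*(-142) = ((96 - 52) - 129)*(-142) = (44 - 129)*(-142) = -85*(-142) = 12070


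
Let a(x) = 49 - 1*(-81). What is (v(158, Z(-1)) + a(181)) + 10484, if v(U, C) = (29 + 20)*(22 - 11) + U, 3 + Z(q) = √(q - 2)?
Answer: 11311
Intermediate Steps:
Z(q) = -3 + √(-2 + q) (Z(q) = -3 + √(q - 2) = -3 + √(-2 + q))
v(U, C) = 539 + U (v(U, C) = 49*11 + U = 539 + U)
a(x) = 130 (a(x) = 49 + 81 = 130)
(v(158, Z(-1)) + a(181)) + 10484 = ((539 + 158) + 130) + 10484 = (697 + 130) + 10484 = 827 + 10484 = 11311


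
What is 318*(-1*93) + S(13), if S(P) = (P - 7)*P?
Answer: -29496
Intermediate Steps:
S(P) = P*(-7 + P) (S(P) = (-7 + P)*P = P*(-7 + P))
318*(-1*93) + S(13) = 318*(-1*93) + 13*(-7 + 13) = 318*(-93) + 13*6 = -29574 + 78 = -29496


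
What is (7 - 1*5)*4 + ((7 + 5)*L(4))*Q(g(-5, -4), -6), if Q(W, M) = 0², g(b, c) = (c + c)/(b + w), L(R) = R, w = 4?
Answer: 8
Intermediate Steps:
g(b, c) = 2*c/(4 + b) (g(b, c) = (c + c)/(b + 4) = (2*c)/(4 + b) = 2*c/(4 + b))
Q(W, M) = 0
(7 - 1*5)*4 + ((7 + 5)*L(4))*Q(g(-5, -4), -6) = (7 - 1*5)*4 + ((7 + 5)*4)*0 = (7 - 5)*4 + (12*4)*0 = 2*4 + 48*0 = 8 + 0 = 8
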